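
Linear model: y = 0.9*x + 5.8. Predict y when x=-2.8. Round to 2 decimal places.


y = 0.9 * -2.8 + (5.8)
= -2.52 + (5.8)
= 3.28

3.28


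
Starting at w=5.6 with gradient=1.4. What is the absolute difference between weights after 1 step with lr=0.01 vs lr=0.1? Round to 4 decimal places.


With lr=0.01: w_new = 5.6 - 0.01 * 1.4 = 5.586
With lr=0.1: w_new = 5.6 - 0.1 * 1.4 = 5.46
Absolute difference = |5.586 - 5.46|
= 0.1260

0.1260


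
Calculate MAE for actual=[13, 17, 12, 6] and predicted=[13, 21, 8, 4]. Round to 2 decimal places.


Absolute errors: [0, 4, 4, 2]
Sum of absolute errors = 10
MAE = 10 / 4 = 2.50

2.50


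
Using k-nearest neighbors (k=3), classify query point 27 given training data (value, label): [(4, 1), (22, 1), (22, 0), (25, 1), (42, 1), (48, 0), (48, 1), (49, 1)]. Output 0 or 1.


Distances from query 27:
Point 25 (class 1): distance = 2
Point 22 (class 0): distance = 5
Point 22 (class 1): distance = 5
K=3 nearest neighbors: classes = [1, 0, 1]
Votes for class 1: 2 / 3
Majority vote => class 1

1


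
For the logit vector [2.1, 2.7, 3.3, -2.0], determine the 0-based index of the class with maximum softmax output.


Softmax is a monotonic transformation, so it preserves the argmax.
We need to find the index of the maximum logit.
Index 0: 2.1
Index 1: 2.7
Index 2: 3.3
Index 3: -2.0
Maximum logit = 3.3 at index 2

2


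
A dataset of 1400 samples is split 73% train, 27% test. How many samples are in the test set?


Train samples = 1400 * 73% = 1022
Test samples = 1400 - 1022
= 378

378


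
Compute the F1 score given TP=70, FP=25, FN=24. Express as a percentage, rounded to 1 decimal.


Precision = TP / (TP + FP) = 70 / 95 = 0.7368
Recall = TP / (TP + FN) = 70 / 94 = 0.7447
F1 = 2 * P * R / (P + R)
= 2 * 0.7368 * 0.7447 / (0.7368 + 0.7447)
= 1.0974 / 1.4815
= 0.7407
As percentage: 74.1%

74.1


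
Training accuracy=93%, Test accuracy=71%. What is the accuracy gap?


Gap = train_accuracy - test_accuracy
= 93 - 71
= 22%
This large gap strongly indicates overfitting.

22


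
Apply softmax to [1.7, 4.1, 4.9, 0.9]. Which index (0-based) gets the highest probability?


Softmax is a monotonic transformation, so it preserves the argmax.
We need to find the index of the maximum logit.
Index 0: 1.7
Index 1: 4.1
Index 2: 4.9
Index 3: 0.9
Maximum logit = 4.9 at index 2

2


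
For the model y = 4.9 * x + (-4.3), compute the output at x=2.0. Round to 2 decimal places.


y = 4.9 * 2.0 + (-4.3)
= 9.8 + (-4.3)
= 5.50

5.50


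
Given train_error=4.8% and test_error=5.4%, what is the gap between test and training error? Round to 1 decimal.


Generalization gap = test_error - train_error
= 5.4 - 4.8
= 0.6%
A small gap suggests good generalization.

0.6


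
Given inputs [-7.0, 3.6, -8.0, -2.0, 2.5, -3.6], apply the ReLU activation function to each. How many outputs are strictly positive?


ReLU(x) = max(0, x) for each element:
ReLU(-7.0) = 0
ReLU(3.6) = 3.6
ReLU(-8.0) = 0
ReLU(-2.0) = 0
ReLU(2.5) = 2.5
ReLU(-3.6) = 0
Active neurons (>0): 2

2


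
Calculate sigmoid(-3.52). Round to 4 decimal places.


sigmoid(z) = 1 / (1 + exp(-z))
exp(-(-3.52)) = exp(3.52) = 33.7844
1 + 33.7844 = 34.7844
1 / 34.7844 = 0.0287

0.0287


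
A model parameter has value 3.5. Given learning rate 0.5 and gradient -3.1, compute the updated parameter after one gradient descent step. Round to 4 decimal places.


w_new = w_old - lr * gradient
= 3.5 - 0.5 * -3.1
= 3.5 - (-1.55)
= 5.0500

5.0500


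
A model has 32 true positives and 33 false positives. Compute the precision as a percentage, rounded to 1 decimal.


Precision = TP / (TP + FP) * 100
= 32 / (32 + 33)
= 32 / 65
= 0.4923
= 49.2%

49.2


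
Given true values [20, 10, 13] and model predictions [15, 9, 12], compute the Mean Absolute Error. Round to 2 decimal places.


Absolute errors: [5, 1, 1]
Sum of absolute errors = 7
MAE = 7 / 3 = 2.33

2.33


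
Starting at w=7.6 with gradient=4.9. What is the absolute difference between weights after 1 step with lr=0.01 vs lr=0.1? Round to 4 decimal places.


With lr=0.01: w_new = 7.6 - 0.01 * 4.9 = 7.551
With lr=0.1: w_new = 7.6 - 0.1 * 4.9 = 7.11
Absolute difference = |7.551 - 7.11|
= 0.4410

0.4410


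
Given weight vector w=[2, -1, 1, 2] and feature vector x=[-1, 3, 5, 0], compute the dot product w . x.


Element-wise products:
2 * -1 = -2
-1 * 3 = -3
1 * 5 = 5
2 * 0 = 0
Sum = -2 + -3 + 5 + 0
= 0

0


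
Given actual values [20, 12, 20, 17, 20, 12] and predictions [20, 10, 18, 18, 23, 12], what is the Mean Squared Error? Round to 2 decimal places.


Differences: [0, 2, 2, -1, -3, 0]
Squared errors: [0, 4, 4, 1, 9, 0]
Sum of squared errors = 18
MSE = 18 / 6 = 3.00

3.00


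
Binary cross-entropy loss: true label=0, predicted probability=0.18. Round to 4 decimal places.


For y=0: Loss = -log(1-p)
= -log(1 - 0.18)
= -log(0.82)
= -(-0.1985)
= 0.1985

0.1985


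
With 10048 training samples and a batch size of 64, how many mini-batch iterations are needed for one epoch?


Iterations per epoch = dataset_size / batch_size
= 10048 / 64
= 157

157


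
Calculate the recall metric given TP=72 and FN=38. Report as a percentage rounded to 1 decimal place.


Recall = TP / (TP + FN) * 100
= 72 / (72 + 38)
= 72 / 110
= 0.6545
= 65.5%

65.5


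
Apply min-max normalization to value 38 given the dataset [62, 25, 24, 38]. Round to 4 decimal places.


Min = 24, Max = 62
Range = 62 - 24 = 38
Scaled = (x - min) / (max - min)
= (38 - 24) / 38
= 14 / 38
= 0.3684

0.3684


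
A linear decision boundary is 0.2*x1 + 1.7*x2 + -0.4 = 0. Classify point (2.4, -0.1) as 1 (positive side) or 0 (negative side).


Compute 0.2 * 2.4 + 1.7 * -0.1 + -0.4
= 0.48 + -0.17 + -0.4
= -0.09
Since -0.09 < 0, the point is on the negative side.

0


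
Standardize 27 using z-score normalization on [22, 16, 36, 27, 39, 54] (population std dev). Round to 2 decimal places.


Mean = (22 + 16 + 36 + 27 + 39 + 54) / 6 = 32.3333
Variance = sum((x_i - mean)^2) / n = 154.8889
Std = sqrt(154.8889) = 12.4454
Z = (x - mean) / std
= (27 - 32.3333) / 12.4454
= -5.3333 / 12.4454
= -0.43

-0.43


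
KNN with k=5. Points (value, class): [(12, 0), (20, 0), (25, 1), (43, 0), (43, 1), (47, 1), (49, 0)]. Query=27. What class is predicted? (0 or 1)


Distances from query 27:
Point 25 (class 1): distance = 2
Point 20 (class 0): distance = 7
Point 12 (class 0): distance = 15
Point 43 (class 0): distance = 16
Point 43 (class 1): distance = 16
K=5 nearest neighbors: classes = [1, 0, 0, 0, 1]
Votes for class 1: 2 / 5
Majority vote => class 0

0


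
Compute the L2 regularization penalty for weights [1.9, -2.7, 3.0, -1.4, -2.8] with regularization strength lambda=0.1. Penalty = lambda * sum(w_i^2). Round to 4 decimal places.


Squaring each weight:
1.9^2 = 3.61
(-2.7)^2 = 7.29
3.0^2 = 9.0
(-1.4)^2 = 1.96
(-2.8)^2 = 7.84
Sum of squares = 29.7
Penalty = 0.1 * 29.7 = 2.9700

2.9700


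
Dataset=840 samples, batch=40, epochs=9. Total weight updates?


Iterations per epoch = 840 / 40 = 21
Total updates = iterations_per_epoch * epochs
= 21 * 9
= 189

189


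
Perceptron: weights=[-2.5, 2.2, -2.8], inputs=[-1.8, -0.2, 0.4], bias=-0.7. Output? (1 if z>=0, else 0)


z = w . x + b
= -2.5*-1.8 + 2.2*-0.2 + -2.8*0.4 + -0.7
= 4.5 + -0.44 + -1.12 + -0.7
= 2.94 + -0.7
= 2.24
Since z = 2.24 >= 0, output = 1

1


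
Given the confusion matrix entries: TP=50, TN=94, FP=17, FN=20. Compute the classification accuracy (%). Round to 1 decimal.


Accuracy = (TP + TN) / (TP + TN + FP + FN) * 100
= (50 + 94) / (50 + 94 + 17 + 20)
= 144 / 181
= 0.7956
= 79.6%

79.6


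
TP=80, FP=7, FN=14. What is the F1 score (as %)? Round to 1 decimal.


Precision = TP / (TP + FP) = 80 / 87 = 0.9195
Recall = TP / (TP + FN) = 80 / 94 = 0.8511
F1 = 2 * P * R / (P + R)
= 2 * 0.9195 * 0.8511 / (0.9195 + 0.8511)
= 1.5652 / 1.7706
= 0.884
As percentage: 88.4%

88.4


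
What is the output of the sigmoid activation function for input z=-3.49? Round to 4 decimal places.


sigmoid(z) = 1 / (1 + exp(-z))
exp(-(-3.49)) = exp(3.49) = 32.7859
1 + 32.7859 = 33.7859
1 / 33.7859 = 0.0296

0.0296


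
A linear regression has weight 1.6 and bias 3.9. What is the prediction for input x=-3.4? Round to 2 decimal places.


y = 1.6 * -3.4 + (3.9)
= -5.44 + (3.9)
= -1.54

-1.54


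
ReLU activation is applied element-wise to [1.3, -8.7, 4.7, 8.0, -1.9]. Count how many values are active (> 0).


ReLU(x) = max(0, x) for each element:
ReLU(1.3) = 1.3
ReLU(-8.7) = 0
ReLU(4.7) = 4.7
ReLU(8.0) = 8.0
ReLU(-1.9) = 0
Active neurons (>0): 3

3


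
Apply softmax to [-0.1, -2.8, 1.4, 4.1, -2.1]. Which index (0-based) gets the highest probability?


Softmax is a monotonic transformation, so it preserves the argmax.
We need to find the index of the maximum logit.
Index 0: -0.1
Index 1: -2.8
Index 2: 1.4
Index 3: 4.1
Index 4: -2.1
Maximum logit = 4.1 at index 3

3


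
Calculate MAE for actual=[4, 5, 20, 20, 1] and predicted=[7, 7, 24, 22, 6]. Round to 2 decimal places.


Absolute errors: [3, 2, 4, 2, 5]
Sum of absolute errors = 16
MAE = 16 / 5 = 3.20

3.20


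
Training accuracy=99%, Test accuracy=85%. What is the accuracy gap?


Gap = train_accuracy - test_accuracy
= 99 - 85
= 14%
This gap suggests the model is overfitting.

14


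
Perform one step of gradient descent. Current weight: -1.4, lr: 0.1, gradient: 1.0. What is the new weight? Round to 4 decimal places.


w_new = w_old - lr * gradient
= -1.4 - 0.1 * 1.0
= -1.4 - (0.1)
= -1.5000

-1.5000


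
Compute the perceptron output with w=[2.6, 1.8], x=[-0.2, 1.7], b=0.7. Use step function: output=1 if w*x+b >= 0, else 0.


z = w . x + b
= 2.6*-0.2 + 1.8*1.7 + 0.7
= -0.52 + 3.06 + 0.7
= 2.54 + 0.7
= 3.24
Since z = 3.24 >= 0, output = 1

1


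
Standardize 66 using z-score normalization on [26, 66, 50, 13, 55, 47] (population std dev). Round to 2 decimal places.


Mean = (26 + 66 + 50 + 13 + 55 + 47) / 6 = 42.8333
Variance = sum((x_i - mean)^2) / n = 321.1389
Std = sqrt(321.1389) = 17.9203
Z = (x - mean) / std
= (66 - 42.8333) / 17.9203
= 23.1667 / 17.9203
= 1.29

1.29


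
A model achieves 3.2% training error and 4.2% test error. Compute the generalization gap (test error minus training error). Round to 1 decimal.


Generalization gap = test_error - train_error
= 4.2 - 3.2
= 1.0%
A small gap suggests good generalization.

1.0


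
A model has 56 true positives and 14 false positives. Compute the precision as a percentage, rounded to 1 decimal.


Precision = TP / (TP + FP) * 100
= 56 / (56 + 14)
= 56 / 70
= 0.8
= 80.0%

80.0


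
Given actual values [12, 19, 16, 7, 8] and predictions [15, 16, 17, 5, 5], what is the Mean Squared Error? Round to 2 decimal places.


Differences: [-3, 3, -1, 2, 3]
Squared errors: [9, 9, 1, 4, 9]
Sum of squared errors = 32
MSE = 32 / 5 = 6.40

6.40


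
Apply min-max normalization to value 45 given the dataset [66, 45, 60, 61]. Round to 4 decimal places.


Min = 45, Max = 66
Range = 66 - 45 = 21
Scaled = (x - min) / (max - min)
= (45 - 45) / 21
= 0 / 21
= 0.0000

0.0000


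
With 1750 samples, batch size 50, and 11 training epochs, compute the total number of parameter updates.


Iterations per epoch = 1750 / 50 = 35
Total updates = iterations_per_epoch * epochs
= 35 * 11
= 385

385


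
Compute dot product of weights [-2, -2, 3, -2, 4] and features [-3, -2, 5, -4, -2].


Element-wise products:
-2 * -3 = 6
-2 * -2 = 4
3 * 5 = 15
-2 * -4 = 8
4 * -2 = -8
Sum = 6 + 4 + 15 + 8 + -8
= 25

25


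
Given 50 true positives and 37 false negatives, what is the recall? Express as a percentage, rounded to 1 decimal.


Recall = TP / (TP + FN) * 100
= 50 / (50 + 37)
= 50 / 87
= 0.5747
= 57.5%

57.5


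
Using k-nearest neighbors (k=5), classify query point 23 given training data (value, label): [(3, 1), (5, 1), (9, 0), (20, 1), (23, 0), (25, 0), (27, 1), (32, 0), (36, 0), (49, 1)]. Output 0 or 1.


Distances from query 23:
Point 23 (class 0): distance = 0
Point 25 (class 0): distance = 2
Point 20 (class 1): distance = 3
Point 27 (class 1): distance = 4
Point 32 (class 0): distance = 9
K=5 nearest neighbors: classes = [0, 0, 1, 1, 0]
Votes for class 1: 2 / 5
Majority vote => class 0

0


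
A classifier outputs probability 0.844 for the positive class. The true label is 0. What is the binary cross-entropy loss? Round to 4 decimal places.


For y=0: Loss = -log(1-p)
= -log(1 - 0.844)
= -log(0.156)
= -(-1.8579)
= 1.8579

1.8579


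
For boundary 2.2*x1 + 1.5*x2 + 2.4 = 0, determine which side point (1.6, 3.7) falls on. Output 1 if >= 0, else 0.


Compute 2.2 * 1.6 + 1.5 * 3.7 + 2.4
= 3.52 + 5.55 + 2.4
= 11.47
Since 11.47 >= 0, the point is on the positive side.

1


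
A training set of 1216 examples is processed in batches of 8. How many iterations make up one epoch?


Iterations per epoch = dataset_size / batch_size
= 1216 / 8
= 152

152


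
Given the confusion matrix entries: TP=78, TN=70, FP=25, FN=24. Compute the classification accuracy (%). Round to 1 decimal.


Accuracy = (TP + TN) / (TP + TN + FP + FN) * 100
= (78 + 70) / (78 + 70 + 25 + 24)
= 148 / 197
= 0.7513
= 75.1%

75.1


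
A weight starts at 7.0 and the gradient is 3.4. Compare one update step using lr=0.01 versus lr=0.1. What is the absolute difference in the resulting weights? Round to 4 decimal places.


With lr=0.01: w_new = 7.0 - 0.01 * 3.4 = 6.966
With lr=0.1: w_new = 7.0 - 0.1 * 3.4 = 6.66
Absolute difference = |6.966 - 6.66|
= 0.3060

0.3060


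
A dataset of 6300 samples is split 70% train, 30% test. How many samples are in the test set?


Train samples = 6300 * 70% = 4410
Test samples = 6300 - 4410
= 1890

1890


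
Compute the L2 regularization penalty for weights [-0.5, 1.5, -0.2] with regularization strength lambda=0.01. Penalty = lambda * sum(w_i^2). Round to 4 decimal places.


Squaring each weight:
(-0.5)^2 = 0.25
1.5^2 = 2.25
(-0.2)^2 = 0.04
Sum of squares = 2.54
Penalty = 0.01 * 2.54 = 0.0254

0.0254


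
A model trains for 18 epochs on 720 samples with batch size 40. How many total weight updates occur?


Iterations per epoch = 720 / 40 = 18
Total updates = iterations_per_epoch * epochs
= 18 * 18
= 324

324


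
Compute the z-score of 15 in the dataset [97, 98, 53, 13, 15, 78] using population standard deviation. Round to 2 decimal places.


Mean = (97 + 98 + 53 + 13 + 15 + 78) / 6 = 59.0
Variance = sum((x_i - mean)^2) / n = 1235.6667
Std = sqrt(1235.6667) = 35.1521
Z = (x - mean) / std
= (15 - 59.0) / 35.1521
= -44.0 / 35.1521
= -1.25

-1.25


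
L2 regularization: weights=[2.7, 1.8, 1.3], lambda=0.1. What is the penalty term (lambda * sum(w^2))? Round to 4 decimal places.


Squaring each weight:
2.7^2 = 7.29
1.8^2 = 3.24
1.3^2 = 1.69
Sum of squares = 12.22
Penalty = 0.1 * 12.22 = 1.2220

1.2220


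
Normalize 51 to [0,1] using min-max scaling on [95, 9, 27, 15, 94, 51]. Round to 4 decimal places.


Min = 9, Max = 95
Range = 95 - 9 = 86
Scaled = (x - min) / (max - min)
= (51 - 9) / 86
= 42 / 86
= 0.4884

0.4884


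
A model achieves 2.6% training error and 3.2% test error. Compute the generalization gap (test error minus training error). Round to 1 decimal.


Generalization gap = test_error - train_error
= 3.2 - 2.6
= 0.6%
A small gap suggests good generalization.

0.6


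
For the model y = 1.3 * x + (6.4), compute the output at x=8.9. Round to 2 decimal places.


y = 1.3 * 8.9 + (6.4)
= 11.57 + (6.4)
= 17.97

17.97


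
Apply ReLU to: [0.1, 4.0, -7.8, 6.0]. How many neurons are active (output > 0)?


ReLU(x) = max(0, x) for each element:
ReLU(0.1) = 0.1
ReLU(4.0) = 4.0
ReLU(-7.8) = 0
ReLU(6.0) = 6.0
Active neurons (>0): 3

3


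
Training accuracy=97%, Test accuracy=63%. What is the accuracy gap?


Gap = train_accuracy - test_accuracy
= 97 - 63
= 34%
This large gap strongly indicates overfitting.

34


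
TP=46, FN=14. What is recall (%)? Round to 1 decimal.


Recall = TP / (TP + FN) * 100
= 46 / (46 + 14)
= 46 / 60
= 0.7667
= 76.7%

76.7


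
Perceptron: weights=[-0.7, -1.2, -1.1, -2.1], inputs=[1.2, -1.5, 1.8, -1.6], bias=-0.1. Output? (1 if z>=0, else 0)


z = w . x + b
= -0.7*1.2 + -1.2*-1.5 + -1.1*1.8 + -2.1*-1.6 + -0.1
= -0.84 + 1.8 + -1.98 + 3.36 + -0.1
= 2.34 + -0.1
= 2.24
Since z = 2.24 >= 0, output = 1

1


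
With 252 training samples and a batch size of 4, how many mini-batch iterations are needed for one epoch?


Iterations per epoch = dataset_size / batch_size
= 252 / 4
= 63

63


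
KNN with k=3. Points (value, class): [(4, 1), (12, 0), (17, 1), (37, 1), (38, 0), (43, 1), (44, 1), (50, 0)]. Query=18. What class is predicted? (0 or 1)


Distances from query 18:
Point 17 (class 1): distance = 1
Point 12 (class 0): distance = 6
Point 4 (class 1): distance = 14
K=3 nearest neighbors: classes = [1, 0, 1]
Votes for class 1: 2 / 3
Majority vote => class 1

1


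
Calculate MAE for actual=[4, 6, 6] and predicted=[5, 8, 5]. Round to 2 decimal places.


Absolute errors: [1, 2, 1]
Sum of absolute errors = 4
MAE = 4 / 3 = 1.33

1.33


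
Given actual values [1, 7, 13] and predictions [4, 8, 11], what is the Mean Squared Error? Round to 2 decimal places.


Differences: [-3, -1, 2]
Squared errors: [9, 1, 4]
Sum of squared errors = 14
MSE = 14 / 3 = 4.67

4.67


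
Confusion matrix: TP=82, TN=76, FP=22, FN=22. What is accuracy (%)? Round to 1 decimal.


Accuracy = (TP + TN) / (TP + TN + FP + FN) * 100
= (82 + 76) / (82 + 76 + 22 + 22)
= 158 / 202
= 0.7822
= 78.2%

78.2


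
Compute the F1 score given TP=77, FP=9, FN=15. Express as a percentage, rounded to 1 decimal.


Precision = TP / (TP + FP) = 77 / 86 = 0.8953
Recall = TP / (TP + FN) = 77 / 92 = 0.837
F1 = 2 * P * R / (P + R)
= 2 * 0.8953 * 0.837 / (0.8953 + 0.837)
= 1.4987 / 1.7323
= 0.8652
As percentage: 86.5%

86.5


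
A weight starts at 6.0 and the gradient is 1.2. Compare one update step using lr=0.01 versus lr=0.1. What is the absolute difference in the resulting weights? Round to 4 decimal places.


With lr=0.01: w_new = 6.0 - 0.01 * 1.2 = 5.988
With lr=0.1: w_new = 6.0 - 0.1 * 1.2 = 5.88
Absolute difference = |5.988 - 5.88|
= 0.1080

0.1080


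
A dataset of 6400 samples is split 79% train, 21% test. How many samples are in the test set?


Train samples = 6400 * 79% = 5056
Test samples = 6400 - 5056
= 1344

1344


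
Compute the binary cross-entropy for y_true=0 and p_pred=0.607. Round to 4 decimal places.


For y=0: Loss = -log(1-p)
= -log(1 - 0.607)
= -log(0.393)
= -(-0.9339)
= 0.9339

0.9339


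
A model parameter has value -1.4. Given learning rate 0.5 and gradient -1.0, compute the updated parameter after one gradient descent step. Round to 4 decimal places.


w_new = w_old - lr * gradient
= -1.4 - 0.5 * -1.0
= -1.4 - (-0.5)
= -0.9000

-0.9000


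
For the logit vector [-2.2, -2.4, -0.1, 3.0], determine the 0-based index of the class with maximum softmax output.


Softmax is a monotonic transformation, so it preserves the argmax.
We need to find the index of the maximum logit.
Index 0: -2.2
Index 1: -2.4
Index 2: -0.1
Index 3: 3.0
Maximum logit = 3.0 at index 3

3


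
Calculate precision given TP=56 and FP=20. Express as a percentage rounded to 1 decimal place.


Precision = TP / (TP + FP) * 100
= 56 / (56 + 20)
= 56 / 76
= 0.7368
= 73.7%

73.7


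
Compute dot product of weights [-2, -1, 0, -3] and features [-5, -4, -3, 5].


Element-wise products:
-2 * -5 = 10
-1 * -4 = 4
0 * -3 = 0
-3 * 5 = -15
Sum = 10 + 4 + 0 + -15
= -1

-1


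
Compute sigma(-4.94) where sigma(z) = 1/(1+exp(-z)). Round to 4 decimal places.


sigmoid(z) = 1 / (1 + exp(-z))
exp(-(-4.94)) = exp(4.94) = 139.7703
1 + 139.7703 = 140.7703
1 / 140.7703 = 0.0071

0.0071


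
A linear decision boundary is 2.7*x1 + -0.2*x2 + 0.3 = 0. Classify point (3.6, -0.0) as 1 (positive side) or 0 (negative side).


Compute 2.7 * 3.6 + -0.2 * -0.0 + 0.3
= 9.72 + 0.0 + 0.3
= 10.02
Since 10.02 >= 0, the point is on the positive side.

1


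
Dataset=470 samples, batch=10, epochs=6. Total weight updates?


Iterations per epoch = 470 / 10 = 47
Total updates = iterations_per_epoch * epochs
= 47 * 6
= 282

282


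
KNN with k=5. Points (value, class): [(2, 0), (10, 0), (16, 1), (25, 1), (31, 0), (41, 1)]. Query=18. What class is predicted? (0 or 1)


Distances from query 18:
Point 16 (class 1): distance = 2
Point 25 (class 1): distance = 7
Point 10 (class 0): distance = 8
Point 31 (class 0): distance = 13
Point 2 (class 0): distance = 16
K=5 nearest neighbors: classes = [1, 1, 0, 0, 0]
Votes for class 1: 2 / 5
Majority vote => class 0

0


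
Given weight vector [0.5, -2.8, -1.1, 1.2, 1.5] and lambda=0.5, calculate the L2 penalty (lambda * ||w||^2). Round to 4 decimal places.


Squaring each weight:
0.5^2 = 0.25
(-2.8)^2 = 7.84
(-1.1)^2 = 1.21
1.2^2 = 1.44
1.5^2 = 2.25
Sum of squares = 12.99
Penalty = 0.5 * 12.99 = 6.4950

6.4950


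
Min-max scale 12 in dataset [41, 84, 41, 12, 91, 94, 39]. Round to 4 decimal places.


Min = 12, Max = 94
Range = 94 - 12 = 82
Scaled = (x - min) / (max - min)
= (12 - 12) / 82
= 0 / 82
= 0.0000

0.0000


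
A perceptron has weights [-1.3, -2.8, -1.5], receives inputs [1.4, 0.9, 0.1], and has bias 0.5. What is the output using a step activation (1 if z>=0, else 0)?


z = w . x + b
= -1.3*1.4 + -2.8*0.9 + -1.5*0.1 + 0.5
= -1.82 + -2.52 + -0.15 + 0.5
= -4.49 + 0.5
= -3.99
Since z = -3.99 < 0, output = 0

0


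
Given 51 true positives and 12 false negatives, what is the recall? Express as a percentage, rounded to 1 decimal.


Recall = TP / (TP + FN) * 100
= 51 / (51 + 12)
= 51 / 63
= 0.8095
= 81.0%

81.0


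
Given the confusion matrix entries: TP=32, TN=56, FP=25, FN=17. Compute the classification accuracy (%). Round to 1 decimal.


Accuracy = (TP + TN) / (TP + TN + FP + FN) * 100
= (32 + 56) / (32 + 56 + 25 + 17)
= 88 / 130
= 0.6769
= 67.7%

67.7


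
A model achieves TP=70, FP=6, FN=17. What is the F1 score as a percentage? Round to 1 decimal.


Precision = TP / (TP + FP) = 70 / 76 = 0.9211
Recall = TP / (TP + FN) = 70 / 87 = 0.8046
F1 = 2 * P * R / (P + R)
= 2 * 0.9211 * 0.8046 / (0.9211 + 0.8046)
= 1.4822 / 1.7257
= 0.8589
As percentage: 85.9%

85.9


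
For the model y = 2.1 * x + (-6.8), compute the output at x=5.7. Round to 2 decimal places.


y = 2.1 * 5.7 + (-6.8)
= 11.97 + (-6.8)
= 5.17

5.17


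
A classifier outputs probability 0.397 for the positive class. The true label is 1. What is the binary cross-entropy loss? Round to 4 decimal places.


For y=1: Loss = -log(p)
= -log(0.397)
= -(-0.9238)
= 0.9238

0.9238


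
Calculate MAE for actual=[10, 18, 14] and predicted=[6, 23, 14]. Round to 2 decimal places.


Absolute errors: [4, 5, 0]
Sum of absolute errors = 9
MAE = 9 / 3 = 3.00

3.00


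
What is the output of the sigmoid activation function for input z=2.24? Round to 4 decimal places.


sigmoid(z) = 1 / (1 + exp(-z))
exp(-(2.24)) = exp(-2.24) = 0.1065
1 + 0.1065 = 1.1065
1 / 1.1065 = 0.9038

0.9038


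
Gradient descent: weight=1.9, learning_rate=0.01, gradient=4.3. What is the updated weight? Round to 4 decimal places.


w_new = w_old - lr * gradient
= 1.9 - 0.01 * 4.3
= 1.9 - (0.043)
= 1.8570

1.8570


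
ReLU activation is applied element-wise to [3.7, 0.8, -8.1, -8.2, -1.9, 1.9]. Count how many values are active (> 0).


ReLU(x) = max(0, x) for each element:
ReLU(3.7) = 3.7
ReLU(0.8) = 0.8
ReLU(-8.1) = 0
ReLU(-8.2) = 0
ReLU(-1.9) = 0
ReLU(1.9) = 1.9
Active neurons (>0): 3

3


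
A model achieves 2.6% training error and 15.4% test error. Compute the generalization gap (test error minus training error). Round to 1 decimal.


Generalization gap = test_error - train_error
= 15.4 - 2.6
= 12.8%
A large gap suggests overfitting.

12.8


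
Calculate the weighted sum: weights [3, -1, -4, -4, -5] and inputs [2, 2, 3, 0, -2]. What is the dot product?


Element-wise products:
3 * 2 = 6
-1 * 2 = -2
-4 * 3 = -12
-4 * 0 = 0
-5 * -2 = 10
Sum = 6 + -2 + -12 + 0 + 10
= 2

2


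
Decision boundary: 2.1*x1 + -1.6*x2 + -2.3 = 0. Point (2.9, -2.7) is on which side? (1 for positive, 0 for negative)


Compute 2.1 * 2.9 + -1.6 * -2.7 + -2.3
= 6.09 + 4.32 + -2.3
= 8.11
Since 8.11 >= 0, the point is on the positive side.

1


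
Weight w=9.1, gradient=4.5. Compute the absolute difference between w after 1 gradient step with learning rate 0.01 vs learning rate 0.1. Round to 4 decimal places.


With lr=0.01: w_new = 9.1 - 0.01 * 4.5 = 9.055
With lr=0.1: w_new = 9.1 - 0.1 * 4.5 = 8.65
Absolute difference = |9.055 - 8.65|
= 0.4050

0.4050


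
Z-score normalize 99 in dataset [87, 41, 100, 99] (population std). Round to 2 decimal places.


Mean = (87 + 41 + 100 + 99) / 4 = 81.75
Variance = sum((x_i - mean)^2) / n = 579.6875
Std = sqrt(579.6875) = 24.0767
Z = (x - mean) / std
= (99 - 81.75) / 24.0767
= 17.25 / 24.0767
= 0.72

0.72


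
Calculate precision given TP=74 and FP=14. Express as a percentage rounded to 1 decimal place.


Precision = TP / (TP + FP) * 100
= 74 / (74 + 14)
= 74 / 88
= 0.8409
= 84.1%

84.1


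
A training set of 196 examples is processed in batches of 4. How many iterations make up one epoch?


Iterations per epoch = dataset_size / batch_size
= 196 / 4
= 49

49


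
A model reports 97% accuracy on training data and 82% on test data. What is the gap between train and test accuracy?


Gap = train_accuracy - test_accuracy
= 97 - 82
= 15%
This gap suggests the model is overfitting.

15


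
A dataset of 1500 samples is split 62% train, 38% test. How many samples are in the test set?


Train samples = 1500 * 62% = 930
Test samples = 1500 - 930
= 570

570


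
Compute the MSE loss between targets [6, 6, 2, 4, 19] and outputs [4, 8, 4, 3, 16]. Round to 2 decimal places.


Differences: [2, -2, -2, 1, 3]
Squared errors: [4, 4, 4, 1, 9]
Sum of squared errors = 22
MSE = 22 / 5 = 4.40

4.40


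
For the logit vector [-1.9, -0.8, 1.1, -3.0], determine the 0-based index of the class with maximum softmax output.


Softmax is a monotonic transformation, so it preserves the argmax.
We need to find the index of the maximum logit.
Index 0: -1.9
Index 1: -0.8
Index 2: 1.1
Index 3: -3.0
Maximum logit = 1.1 at index 2

2


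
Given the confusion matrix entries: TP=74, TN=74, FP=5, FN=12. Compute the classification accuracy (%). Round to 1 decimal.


Accuracy = (TP + TN) / (TP + TN + FP + FN) * 100
= (74 + 74) / (74 + 74 + 5 + 12)
= 148 / 165
= 0.897
= 89.7%

89.7


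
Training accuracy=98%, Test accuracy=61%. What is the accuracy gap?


Gap = train_accuracy - test_accuracy
= 98 - 61
= 37%
This large gap strongly indicates overfitting.

37


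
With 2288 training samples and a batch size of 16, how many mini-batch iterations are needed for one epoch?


Iterations per epoch = dataset_size / batch_size
= 2288 / 16
= 143

143


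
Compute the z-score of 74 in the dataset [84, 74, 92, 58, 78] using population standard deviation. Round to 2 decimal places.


Mean = (84 + 74 + 92 + 58 + 78) / 5 = 77.2
Variance = sum((x_i - mean)^2) / n = 128.96
Std = sqrt(128.96) = 11.3561
Z = (x - mean) / std
= (74 - 77.2) / 11.3561
= -3.2 / 11.3561
= -0.28

-0.28


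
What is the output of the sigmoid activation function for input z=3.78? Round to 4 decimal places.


sigmoid(z) = 1 / (1 + exp(-z))
exp(-(3.78)) = exp(-3.78) = 0.0228
1 + 0.0228 = 1.0228
1 / 1.0228 = 0.9777

0.9777


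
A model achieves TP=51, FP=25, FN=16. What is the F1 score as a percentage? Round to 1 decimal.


Precision = TP / (TP + FP) = 51 / 76 = 0.6711
Recall = TP / (TP + FN) = 51 / 67 = 0.7612
F1 = 2 * P * R / (P + R)
= 2 * 0.6711 * 0.7612 / (0.6711 + 0.7612)
= 1.0216 / 1.4322
= 0.7133
As percentage: 71.3%

71.3


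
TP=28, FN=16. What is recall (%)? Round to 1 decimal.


Recall = TP / (TP + FN) * 100
= 28 / (28 + 16)
= 28 / 44
= 0.6364
= 63.6%

63.6


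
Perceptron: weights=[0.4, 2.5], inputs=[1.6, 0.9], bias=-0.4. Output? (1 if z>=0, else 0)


z = w . x + b
= 0.4*1.6 + 2.5*0.9 + -0.4
= 0.64 + 2.25 + -0.4
= 2.89 + -0.4
= 2.49
Since z = 2.49 >= 0, output = 1

1


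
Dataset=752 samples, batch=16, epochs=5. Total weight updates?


Iterations per epoch = 752 / 16 = 47
Total updates = iterations_per_epoch * epochs
= 47 * 5
= 235

235


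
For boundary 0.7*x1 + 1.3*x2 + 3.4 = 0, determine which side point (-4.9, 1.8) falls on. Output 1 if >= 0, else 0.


Compute 0.7 * -4.9 + 1.3 * 1.8 + 3.4
= -3.43 + 2.34 + 3.4
= 2.31
Since 2.31 >= 0, the point is on the positive side.

1


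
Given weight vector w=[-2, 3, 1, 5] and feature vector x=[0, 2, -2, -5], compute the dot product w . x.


Element-wise products:
-2 * 0 = 0
3 * 2 = 6
1 * -2 = -2
5 * -5 = -25
Sum = 0 + 6 + -2 + -25
= -21

-21


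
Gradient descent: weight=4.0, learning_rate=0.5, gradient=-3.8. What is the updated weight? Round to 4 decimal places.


w_new = w_old - lr * gradient
= 4.0 - 0.5 * -3.8
= 4.0 - (-1.9)
= 5.9000

5.9000


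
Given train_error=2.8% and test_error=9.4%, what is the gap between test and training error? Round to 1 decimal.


Generalization gap = test_error - train_error
= 9.4 - 2.8
= 6.6%
A moderate gap.

6.6


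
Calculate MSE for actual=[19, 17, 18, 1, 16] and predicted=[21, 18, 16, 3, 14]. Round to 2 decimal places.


Differences: [-2, -1, 2, -2, 2]
Squared errors: [4, 1, 4, 4, 4]
Sum of squared errors = 17
MSE = 17 / 5 = 3.40

3.40


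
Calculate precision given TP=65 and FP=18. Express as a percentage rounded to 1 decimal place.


Precision = TP / (TP + FP) * 100
= 65 / (65 + 18)
= 65 / 83
= 0.7831
= 78.3%

78.3


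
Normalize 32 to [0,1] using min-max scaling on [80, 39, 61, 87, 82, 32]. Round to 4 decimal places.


Min = 32, Max = 87
Range = 87 - 32 = 55
Scaled = (x - min) / (max - min)
= (32 - 32) / 55
= 0 / 55
= 0.0000

0.0000


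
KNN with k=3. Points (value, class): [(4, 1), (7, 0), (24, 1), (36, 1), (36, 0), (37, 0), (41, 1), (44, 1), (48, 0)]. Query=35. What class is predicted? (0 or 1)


Distances from query 35:
Point 36 (class 0): distance = 1
Point 36 (class 1): distance = 1
Point 37 (class 0): distance = 2
K=3 nearest neighbors: classes = [0, 1, 0]
Votes for class 1: 1 / 3
Majority vote => class 0

0


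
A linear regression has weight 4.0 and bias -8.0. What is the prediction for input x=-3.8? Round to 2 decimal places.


y = 4.0 * -3.8 + (-8.0)
= -15.2 + (-8.0)
= -23.20

-23.20


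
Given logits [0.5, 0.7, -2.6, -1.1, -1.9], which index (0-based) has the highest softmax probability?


Softmax is a monotonic transformation, so it preserves the argmax.
We need to find the index of the maximum logit.
Index 0: 0.5
Index 1: 0.7
Index 2: -2.6
Index 3: -1.1
Index 4: -1.9
Maximum logit = 0.7 at index 1

1


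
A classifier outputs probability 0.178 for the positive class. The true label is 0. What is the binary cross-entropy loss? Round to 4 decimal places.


For y=0: Loss = -log(1-p)
= -log(1 - 0.178)
= -log(0.822)
= -(-0.196)
= 0.1960

0.1960


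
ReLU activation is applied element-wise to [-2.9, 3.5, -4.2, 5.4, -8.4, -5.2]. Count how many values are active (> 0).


ReLU(x) = max(0, x) for each element:
ReLU(-2.9) = 0
ReLU(3.5) = 3.5
ReLU(-4.2) = 0
ReLU(5.4) = 5.4
ReLU(-8.4) = 0
ReLU(-5.2) = 0
Active neurons (>0): 2

2


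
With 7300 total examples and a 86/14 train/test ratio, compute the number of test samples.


Train samples = 7300 * 86% = 6278
Test samples = 7300 - 6278
= 1022

1022


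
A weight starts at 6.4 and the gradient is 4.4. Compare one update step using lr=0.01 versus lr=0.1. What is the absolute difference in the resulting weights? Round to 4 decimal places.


With lr=0.01: w_new = 6.4 - 0.01 * 4.4 = 6.356
With lr=0.1: w_new = 6.4 - 0.1 * 4.4 = 5.96
Absolute difference = |6.356 - 5.96|
= 0.3960

0.3960


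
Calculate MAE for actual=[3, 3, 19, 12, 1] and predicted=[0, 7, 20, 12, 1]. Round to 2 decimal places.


Absolute errors: [3, 4, 1, 0, 0]
Sum of absolute errors = 8
MAE = 8 / 5 = 1.60

1.60


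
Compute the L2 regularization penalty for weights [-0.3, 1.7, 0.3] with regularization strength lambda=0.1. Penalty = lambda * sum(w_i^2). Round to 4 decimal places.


Squaring each weight:
(-0.3)^2 = 0.09
1.7^2 = 2.89
0.3^2 = 0.09
Sum of squares = 3.07
Penalty = 0.1 * 3.07 = 0.3070

0.3070


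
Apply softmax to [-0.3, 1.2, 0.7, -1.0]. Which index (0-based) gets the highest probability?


Softmax is a monotonic transformation, so it preserves the argmax.
We need to find the index of the maximum logit.
Index 0: -0.3
Index 1: 1.2
Index 2: 0.7
Index 3: -1.0
Maximum logit = 1.2 at index 1

1


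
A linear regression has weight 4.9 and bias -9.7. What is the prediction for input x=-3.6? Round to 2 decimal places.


y = 4.9 * -3.6 + (-9.7)
= -17.64 + (-9.7)
= -27.34

-27.34


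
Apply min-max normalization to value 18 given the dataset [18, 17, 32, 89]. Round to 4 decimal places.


Min = 17, Max = 89
Range = 89 - 17 = 72
Scaled = (x - min) / (max - min)
= (18 - 17) / 72
= 1 / 72
= 0.0139

0.0139


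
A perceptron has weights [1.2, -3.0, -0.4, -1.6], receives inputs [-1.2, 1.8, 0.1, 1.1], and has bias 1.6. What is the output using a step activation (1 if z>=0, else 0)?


z = w . x + b
= 1.2*-1.2 + -3.0*1.8 + -0.4*0.1 + -1.6*1.1 + 1.6
= -1.44 + -5.4 + -0.04 + -1.76 + 1.6
= -8.64 + 1.6
= -7.04
Since z = -7.04 < 0, output = 0

0


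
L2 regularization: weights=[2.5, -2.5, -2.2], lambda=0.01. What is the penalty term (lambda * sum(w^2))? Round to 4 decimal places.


Squaring each weight:
2.5^2 = 6.25
(-2.5)^2 = 6.25
(-2.2)^2 = 4.84
Sum of squares = 17.34
Penalty = 0.01 * 17.34 = 0.1734

0.1734


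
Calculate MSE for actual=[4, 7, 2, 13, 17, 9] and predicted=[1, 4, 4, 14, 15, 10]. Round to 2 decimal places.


Differences: [3, 3, -2, -1, 2, -1]
Squared errors: [9, 9, 4, 1, 4, 1]
Sum of squared errors = 28
MSE = 28 / 6 = 4.67

4.67


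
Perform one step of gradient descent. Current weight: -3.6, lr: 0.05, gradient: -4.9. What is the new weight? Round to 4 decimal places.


w_new = w_old - lr * gradient
= -3.6 - 0.05 * -4.9
= -3.6 - (-0.245)
= -3.3550

-3.3550


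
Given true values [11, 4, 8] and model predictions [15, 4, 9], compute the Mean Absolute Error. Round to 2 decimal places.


Absolute errors: [4, 0, 1]
Sum of absolute errors = 5
MAE = 5 / 3 = 1.67

1.67


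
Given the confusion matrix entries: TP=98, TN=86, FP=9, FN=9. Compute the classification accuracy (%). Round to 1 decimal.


Accuracy = (TP + TN) / (TP + TN + FP + FN) * 100
= (98 + 86) / (98 + 86 + 9 + 9)
= 184 / 202
= 0.9109
= 91.1%

91.1


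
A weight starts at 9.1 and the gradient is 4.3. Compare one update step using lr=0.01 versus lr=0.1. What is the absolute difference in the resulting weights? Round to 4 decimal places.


With lr=0.01: w_new = 9.1 - 0.01 * 4.3 = 9.057
With lr=0.1: w_new = 9.1 - 0.1 * 4.3 = 8.67
Absolute difference = |9.057 - 8.67|
= 0.3870

0.3870


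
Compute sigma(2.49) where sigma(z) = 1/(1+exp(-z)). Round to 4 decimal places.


sigmoid(z) = 1 / (1 + exp(-z))
exp(-(2.49)) = exp(-2.49) = 0.0829
1 + 0.0829 = 1.0829
1 / 1.0829 = 0.9234

0.9234


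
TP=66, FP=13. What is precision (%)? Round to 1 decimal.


Precision = TP / (TP + FP) * 100
= 66 / (66 + 13)
= 66 / 79
= 0.8354
= 83.5%

83.5


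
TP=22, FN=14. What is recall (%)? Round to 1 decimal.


Recall = TP / (TP + FN) * 100
= 22 / (22 + 14)
= 22 / 36
= 0.6111
= 61.1%

61.1


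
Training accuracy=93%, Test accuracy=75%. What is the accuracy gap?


Gap = train_accuracy - test_accuracy
= 93 - 75
= 18%
This gap suggests the model is overfitting.

18


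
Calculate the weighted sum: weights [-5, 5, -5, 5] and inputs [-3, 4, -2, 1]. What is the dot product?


Element-wise products:
-5 * -3 = 15
5 * 4 = 20
-5 * -2 = 10
5 * 1 = 5
Sum = 15 + 20 + 10 + 5
= 50

50


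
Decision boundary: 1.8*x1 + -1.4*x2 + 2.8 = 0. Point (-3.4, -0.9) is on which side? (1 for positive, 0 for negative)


Compute 1.8 * -3.4 + -1.4 * -0.9 + 2.8
= -6.12 + 1.26 + 2.8
= -2.06
Since -2.06 < 0, the point is on the negative side.

0


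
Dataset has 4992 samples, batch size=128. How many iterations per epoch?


Iterations per epoch = dataset_size / batch_size
= 4992 / 128
= 39

39


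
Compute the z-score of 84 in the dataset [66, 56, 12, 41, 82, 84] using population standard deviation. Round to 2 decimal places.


Mean = (66 + 56 + 12 + 41 + 82 + 84) / 6 = 56.8333
Variance = sum((x_i - mean)^2) / n = 619.4722
Std = sqrt(619.4722) = 24.8892
Z = (x - mean) / std
= (84 - 56.8333) / 24.8892
= 27.1667 / 24.8892
= 1.09

1.09


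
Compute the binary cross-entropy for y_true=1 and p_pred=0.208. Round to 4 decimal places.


For y=1: Loss = -log(p)
= -log(0.208)
= -(-1.5702)
= 1.5702

1.5702


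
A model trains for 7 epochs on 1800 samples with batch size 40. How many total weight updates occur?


Iterations per epoch = 1800 / 40 = 45
Total updates = iterations_per_epoch * epochs
= 45 * 7
= 315

315


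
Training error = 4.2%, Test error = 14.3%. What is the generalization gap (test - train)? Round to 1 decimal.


Generalization gap = test_error - train_error
= 14.3 - 4.2
= 10.1%
A large gap suggests overfitting.

10.1


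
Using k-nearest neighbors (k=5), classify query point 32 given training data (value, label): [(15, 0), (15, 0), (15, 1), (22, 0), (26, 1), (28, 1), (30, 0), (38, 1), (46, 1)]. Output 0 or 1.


Distances from query 32:
Point 30 (class 0): distance = 2
Point 28 (class 1): distance = 4
Point 26 (class 1): distance = 6
Point 38 (class 1): distance = 6
Point 22 (class 0): distance = 10
K=5 nearest neighbors: classes = [0, 1, 1, 1, 0]
Votes for class 1: 3 / 5
Majority vote => class 1

1


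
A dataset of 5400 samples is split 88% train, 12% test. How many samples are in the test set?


Train samples = 5400 * 88% = 4752
Test samples = 5400 - 4752
= 648

648


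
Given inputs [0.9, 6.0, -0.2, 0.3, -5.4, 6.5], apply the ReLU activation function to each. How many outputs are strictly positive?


ReLU(x) = max(0, x) for each element:
ReLU(0.9) = 0.9
ReLU(6.0) = 6.0
ReLU(-0.2) = 0
ReLU(0.3) = 0.3
ReLU(-5.4) = 0
ReLU(6.5) = 6.5
Active neurons (>0): 4

4


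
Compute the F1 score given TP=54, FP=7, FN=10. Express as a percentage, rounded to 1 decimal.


Precision = TP / (TP + FP) = 54 / 61 = 0.8852
Recall = TP / (TP + FN) = 54 / 64 = 0.8438
F1 = 2 * P * R / (P + R)
= 2 * 0.8852 * 0.8438 / (0.8852 + 0.8438)
= 1.4939 / 1.729
= 0.864
As percentage: 86.4%

86.4


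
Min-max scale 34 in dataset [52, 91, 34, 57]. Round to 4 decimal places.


Min = 34, Max = 91
Range = 91 - 34 = 57
Scaled = (x - min) / (max - min)
= (34 - 34) / 57
= 0 / 57
= 0.0000

0.0000


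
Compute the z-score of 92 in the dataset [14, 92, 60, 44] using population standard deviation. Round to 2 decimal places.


Mean = (14 + 92 + 60 + 44) / 4 = 52.5
Variance = sum((x_i - mean)^2) / n = 792.75
Std = sqrt(792.75) = 28.1558
Z = (x - mean) / std
= (92 - 52.5) / 28.1558
= 39.5 / 28.1558
= 1.40

1.40


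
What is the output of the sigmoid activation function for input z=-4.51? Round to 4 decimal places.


sigmoid(z) = 1 / (1 + exp(-z))
exp(-(-4.51)) = exp(4.51) = 90.9218
1 + 90.9218 = 91.9218
1 / 91.9218 = 0.0109

0.0109


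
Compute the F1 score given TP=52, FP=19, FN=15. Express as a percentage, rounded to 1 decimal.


Precision = TP / (TP + FP) = 52 / 71 = 0.7324
Recall = TP / (TP + FN) = 52 / 67 = 0.7761
F1 = 2 * P * R / (P + R)
= 2 * 0.7324 * 0.7761 / (0.7324 + 0.7761)
= 1.1369 / 1.5085
= 0.7536
As percentage: 75.4%

75.4


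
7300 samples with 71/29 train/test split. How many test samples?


Train samples = 7300 * 71% = 5183
Test samples = 7300 - 5183
= 2117

2117
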